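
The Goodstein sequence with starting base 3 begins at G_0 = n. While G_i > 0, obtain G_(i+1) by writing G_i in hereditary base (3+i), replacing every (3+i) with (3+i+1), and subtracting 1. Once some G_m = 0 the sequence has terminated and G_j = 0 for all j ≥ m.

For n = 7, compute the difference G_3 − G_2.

0

G_0 = 7. HB_3(7) = 2·3 + 1. Bump = 9. G_1 = 8.
G_1 = 8. HB_4(8) = 2·4. Bump = 10. G_2 = 9.
G_2 = 9. HB_5(9) = 5 + 4. Bump = 10. G_3 = 9.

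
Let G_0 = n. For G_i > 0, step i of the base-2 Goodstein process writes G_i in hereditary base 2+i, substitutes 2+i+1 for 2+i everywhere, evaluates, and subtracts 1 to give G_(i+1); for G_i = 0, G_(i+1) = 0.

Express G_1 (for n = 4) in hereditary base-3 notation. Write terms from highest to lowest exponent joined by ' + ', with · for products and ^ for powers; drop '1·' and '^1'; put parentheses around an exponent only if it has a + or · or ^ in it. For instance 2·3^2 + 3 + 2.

2·3^2 + 2·3 + 2

i=0: 4 = 2^2 (b=2); 2→3: 3^3 = 27; 27−1 = 26
i=1: 26 = 2·3^2 + 2·3 + 2 (b=3); 3→4: 2·4^2 + 2·4 + 2 = 42; 42−1 = 41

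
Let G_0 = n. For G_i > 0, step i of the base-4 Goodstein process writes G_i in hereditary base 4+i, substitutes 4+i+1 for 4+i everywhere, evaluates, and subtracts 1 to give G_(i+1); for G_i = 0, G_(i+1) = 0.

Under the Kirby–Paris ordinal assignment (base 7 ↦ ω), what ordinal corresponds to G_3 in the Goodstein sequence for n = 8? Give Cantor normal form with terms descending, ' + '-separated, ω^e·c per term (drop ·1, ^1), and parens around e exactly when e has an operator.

ω + 2

[0] 8 ≡ 2·4 (base 4). Lift 5: 10. −1: 9.
[1] 9 ≡ 5 + 4 (base 5). Lift 6: 10. −1: 9.
[2] 9 ≡ 6 + 3 (base 6). Lift 7: 10. −1: 9.
[3] 9 ≡ 7 + 2 (base 7). Lift 8: 10. −1: 9.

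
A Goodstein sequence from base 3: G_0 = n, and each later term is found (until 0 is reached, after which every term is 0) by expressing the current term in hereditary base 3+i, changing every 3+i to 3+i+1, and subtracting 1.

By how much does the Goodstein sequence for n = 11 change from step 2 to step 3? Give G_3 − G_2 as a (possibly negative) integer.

10

[0] 11 ≡ 3^2 + 2 (base 3). Lift 4: 18. −1: 17.
[1] 17 ≡ 4^2 + 1 (base 4). Lift 5: 26. −1: 25.
[2] 25 ≡ 5^2 (base 5). Lift 6: 36. −1: 35.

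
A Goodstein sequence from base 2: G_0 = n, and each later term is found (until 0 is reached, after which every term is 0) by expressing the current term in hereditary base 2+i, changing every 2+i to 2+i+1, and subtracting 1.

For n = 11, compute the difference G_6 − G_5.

128452926

i=0: 11 = 2^(2 + 1) + 2 + 1 (b=2); 2→3: 3^(3 + 1) + 3 + 1 = 85; 85−1 = 84
i=1: 84 = 3^(3 + 1) + 3 (b=3); 3→4: 4^(4 + 1) + 4 = 1028; 1028−1 = 1027
i=2: 1027 = 4^(4 + 1) + 3 (b=4); 4→5: 5^(5 + 1) + 3 = 15628; 15628−1 = 15627
i=3: 15627 = 5^(5 + 1) + 2 (b=5); 5→6: 6^(6 + 1) + 2 = 279938; 279938−1 = 279937
i=4: 279937 = 6^(6 + 1) + 1 (b=6); 6→7: 7^(7 + 1) + 1 = 5764802; 5764802−1 = 5764801
i=5: 5764801 = 7^(7 + 1) (b=7); 7→8: 8^(8 + 1) = 134217728; 134217728−1 = 134217727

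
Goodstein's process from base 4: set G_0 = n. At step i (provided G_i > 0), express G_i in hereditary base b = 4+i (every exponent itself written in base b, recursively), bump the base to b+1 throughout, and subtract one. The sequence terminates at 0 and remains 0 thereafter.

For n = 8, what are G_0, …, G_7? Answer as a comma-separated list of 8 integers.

i=0: 8 = 2·4 (b=4); 4→5: 2·5 = 10; 10−1 = 9
i=1: 9 = 5 + 4 (b=5); 5→6: 6 + 4 = 10; 10−1 = 9
i=2: 9 = 6 + 3 (b=6); 6→7: 7 + 3 = 10; 10−1 = 9
i=3: 9 = 7 + 2 (b=7); 7→8: 8 + 2 = 10; 10−1 = 9
i=4: 9 = 8 + 1 (b=8); 8→9: 9 + 1 = 10; 10−1 = 9
i=5: 9 = 9 (b=9); 9→10: 10 = 10; 10−1 = 9
i=6: 9 = 9 (b=10); 10→11: 9 = 9; 9−1 = 8

8, 9, 9, 9, 9, 9, 9, 8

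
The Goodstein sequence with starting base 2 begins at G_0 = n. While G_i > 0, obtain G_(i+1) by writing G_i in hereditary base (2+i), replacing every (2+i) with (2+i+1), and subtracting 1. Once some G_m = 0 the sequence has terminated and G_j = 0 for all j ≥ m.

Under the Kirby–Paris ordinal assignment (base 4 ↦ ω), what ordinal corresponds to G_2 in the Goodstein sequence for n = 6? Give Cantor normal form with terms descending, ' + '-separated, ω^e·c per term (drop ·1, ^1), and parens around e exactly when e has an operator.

ω^ω + 1

G_0 = 6. HB_2(6) = 2^2 + 2. Bump = 30. G_1 = 29.
G_1 = 29. HB_3(29) = 3^3 + 2. Bump = 258. G_2 = 257.
G_2 = 257. HB_4(257) = 4^4 + 1. Bump = 3126. G_3 = 3125.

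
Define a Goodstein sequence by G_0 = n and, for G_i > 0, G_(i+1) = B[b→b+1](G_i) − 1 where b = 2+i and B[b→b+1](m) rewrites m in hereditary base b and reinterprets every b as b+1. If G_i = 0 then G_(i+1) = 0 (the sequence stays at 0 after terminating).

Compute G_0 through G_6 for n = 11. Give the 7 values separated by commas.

i=0: 11 = 2^(2 + 1) + 2 + 1 (b=2); 2→3: 3^(3 + 1) + 3 + 1 = 85; 85−1 = 84
i=1: 84 = 3^(3 + 1) + 3 (b=3); 3→4: 4^(4 + 1) + 4 = 1028; 1028−1 = 1027
i=2: 1027 = 4^(4 + 1) + 3 (b=4); 4→5: 5^(5 + 1) + 3 = 15628; 15628−1 = 15627
i=3: 15627 = 5^(5 + 1) + 2 (b=5); 5→6: 6^(6 + 1) + 2 = 279938; 279938−1 = 279937
i=4: 279937 = 6^(6 + 1) + 1 (b=6); 6→7: 7^(7 + 1) + 1 = 5764802; 5764802−1 = 5764801
i=5: 5764801 = 7^(7 + 1) (b=7); 7→8: 8^(8 + 1) = 134217728; 134217728−1 = 134217727

11, 84, 1027, 15627, 279937, 5764801, 134217727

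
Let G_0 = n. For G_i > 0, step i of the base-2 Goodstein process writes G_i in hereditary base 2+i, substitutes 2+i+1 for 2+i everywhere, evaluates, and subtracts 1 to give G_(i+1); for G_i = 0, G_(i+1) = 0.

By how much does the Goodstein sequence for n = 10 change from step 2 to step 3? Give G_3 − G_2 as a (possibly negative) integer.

step 0: 10 = 2^(2 + 1) + 2; sub 3 for 2: 3^(3 + 1) + 3; = 84; G_1 = 84−1 = 83
step 1: 83 = 3^(3 + 1) + 2; sub 4 for 3: 4^(4 + 1) + 2; = 1026; G_2 = 1026−1 = 1025
step 2: 1025 = 4^(4 + 1) + 1; sub 5 for 4: 5^(5 + 1) + 1; = 15626; G_3 = 15626−1 = 15625

14600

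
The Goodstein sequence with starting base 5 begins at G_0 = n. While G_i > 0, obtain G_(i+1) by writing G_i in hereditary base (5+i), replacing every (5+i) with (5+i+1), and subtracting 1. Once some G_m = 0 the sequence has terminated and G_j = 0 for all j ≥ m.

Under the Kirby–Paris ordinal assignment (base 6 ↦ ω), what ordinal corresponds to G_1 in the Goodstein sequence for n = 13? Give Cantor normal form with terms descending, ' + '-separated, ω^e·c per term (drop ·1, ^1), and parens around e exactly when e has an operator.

ω·2 + 2

G_0=13  [base 5] 2·5 + 3  →[5↦6]→  2·6 + 3 = 15  −1 ⇒ G_1=14
G_1=14  [base 6] 2·6 + 2  →[6↦7]→  2·7 + 2 = 16  −1 ⇒ G_2=15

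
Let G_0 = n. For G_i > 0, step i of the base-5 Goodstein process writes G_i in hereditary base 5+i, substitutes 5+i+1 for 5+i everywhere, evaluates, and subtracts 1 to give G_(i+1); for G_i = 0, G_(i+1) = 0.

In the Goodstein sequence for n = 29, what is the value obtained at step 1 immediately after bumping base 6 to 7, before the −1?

G_0 = 29. HB_5(29) = 5^2 + 4. Bump = 40. G_1 = 39.
G_1 = 39. HB_6(39) = 6^2 + 3. Bump = 52. G_2 = 51.

52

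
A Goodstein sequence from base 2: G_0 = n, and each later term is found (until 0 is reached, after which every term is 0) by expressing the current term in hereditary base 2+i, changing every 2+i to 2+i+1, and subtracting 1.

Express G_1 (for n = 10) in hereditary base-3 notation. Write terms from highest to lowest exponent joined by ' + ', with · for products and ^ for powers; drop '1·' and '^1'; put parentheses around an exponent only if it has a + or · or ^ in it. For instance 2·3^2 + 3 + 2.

3^(3 + 1) + 2

[0] 10 ≡ 2^(2 + 1) + 2 (base 2). Lift 3: 84. −1: 83.
[1] 83 ≡ 3^(3 + 1) + 2 (base 3). Lift 4: 1026. −1: 1025.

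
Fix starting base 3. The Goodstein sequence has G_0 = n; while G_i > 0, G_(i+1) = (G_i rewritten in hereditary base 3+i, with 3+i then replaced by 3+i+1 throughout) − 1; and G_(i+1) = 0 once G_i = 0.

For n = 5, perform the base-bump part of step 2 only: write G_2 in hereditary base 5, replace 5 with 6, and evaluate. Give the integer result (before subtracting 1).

6

i=0: 5 = 3 + 2 (b=3); 3→4: 4 + 2 = 6; 6−1 = 5
i=1: 5 = 4 + 1 (b=4); 4→5: 5 + 1 = 6; 6−1 = 5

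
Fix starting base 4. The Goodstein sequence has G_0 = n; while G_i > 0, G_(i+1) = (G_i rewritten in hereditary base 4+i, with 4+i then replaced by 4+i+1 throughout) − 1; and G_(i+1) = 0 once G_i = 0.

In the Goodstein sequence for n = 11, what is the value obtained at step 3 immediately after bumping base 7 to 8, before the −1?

(0) 11|_4 = 2·4 + 3 ↦ 2·5 + 3|_5 = 13 ⇒ 12
(1) 12|_5 = 2·5 + 2 ↦ 2·6 + 2|_6 = 14 ⇒ 13
(2) 13|_6 = 2·6 + 1 ↦ 2·7 + 1|_7 = 15 ⇒ 14
(3) 14|_7 = 2·7 ↦ 2·8|_8 = 16 ⇒ 15

16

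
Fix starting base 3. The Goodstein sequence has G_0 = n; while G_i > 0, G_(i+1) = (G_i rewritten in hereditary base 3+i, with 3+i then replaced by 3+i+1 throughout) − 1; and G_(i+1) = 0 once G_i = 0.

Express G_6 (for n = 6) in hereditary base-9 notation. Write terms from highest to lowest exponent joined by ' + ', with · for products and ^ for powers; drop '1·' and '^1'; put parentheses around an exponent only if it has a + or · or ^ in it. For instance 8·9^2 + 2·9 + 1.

6

G_0 = 6. HB_3(6) = 2·3. Bump = 8. G_1 = 7.
G_1 = 7. HB_4(7) = 4 + 3. Bump = 8. G_2 = 7.
G_2 = 7. HB_5(7) = 5 + 2. Bump = 8. G_3 = 7.
G_3 = 7. HB_6(7) = 6 + 1. Bump = 8. G_4 = 7.
G_4 = 7. HB_7(7) = 7. Bump = 8. G_5 = 7.
G_5 = 7. HB_8(7) = 7. Bump = 7. G_6 = 6.
G_6 = 6. HB_9(6) = 6. Bump = 6. G_7 = 5.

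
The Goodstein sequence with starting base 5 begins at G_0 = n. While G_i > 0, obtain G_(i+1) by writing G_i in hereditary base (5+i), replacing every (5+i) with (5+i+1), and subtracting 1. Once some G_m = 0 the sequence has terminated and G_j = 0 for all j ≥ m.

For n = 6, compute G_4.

4

[0] 6 ≡ 5 + 1 (base 5). Lift 6: 7. −1: 6.
[1] 6 ≡ 6 (base 6). Lift 7: 7. −1: 6.
[2] 6 ≡ 6 (base 7). Lift 8: 6. −1: 5.
[3] 5 ≡ 5 (base 8). Lift 9: 5. −1: 4.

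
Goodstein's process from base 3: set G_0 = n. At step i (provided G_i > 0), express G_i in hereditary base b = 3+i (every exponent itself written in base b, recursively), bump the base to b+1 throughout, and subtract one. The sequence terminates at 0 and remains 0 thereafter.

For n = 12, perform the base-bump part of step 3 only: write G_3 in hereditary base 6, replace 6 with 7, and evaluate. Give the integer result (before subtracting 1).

[0] 12 ≡ 3^2 + 3 (base 3). Lift 4: 20. −1: 19.
[1] 19 ≡ 4^2 + 3 (base 4). Lift 5: 28. −1: 27.
[2] 27 ≡ 5^2 + 2 (base 5). Lift 6: 38. −1: 37.
[3] 37 ≡ 6^2 + 1 (base 6). Lift 7: 50. −1: 49.

50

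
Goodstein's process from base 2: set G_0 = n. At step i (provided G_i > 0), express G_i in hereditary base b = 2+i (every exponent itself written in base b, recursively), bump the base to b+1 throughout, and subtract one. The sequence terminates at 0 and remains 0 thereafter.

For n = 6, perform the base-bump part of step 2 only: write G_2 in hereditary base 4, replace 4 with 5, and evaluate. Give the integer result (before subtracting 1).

3126

[0] 6 ≡ 2^2 + 2 (base 2). Lift 3: 30. −1: 29.
[1] 29 ≡ 3^3 + 2 (base 3). Lift 4: 258. −1: 257.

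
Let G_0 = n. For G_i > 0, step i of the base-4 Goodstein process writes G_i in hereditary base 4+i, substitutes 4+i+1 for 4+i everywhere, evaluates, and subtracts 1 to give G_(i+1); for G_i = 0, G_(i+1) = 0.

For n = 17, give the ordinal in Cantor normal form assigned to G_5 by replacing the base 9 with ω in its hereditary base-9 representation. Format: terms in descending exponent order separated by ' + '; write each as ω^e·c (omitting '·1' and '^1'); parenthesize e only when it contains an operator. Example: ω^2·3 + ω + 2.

17 —HB4→ 4^2 + 1 —bump→ 5^2 + 1 = 26 —(−1)→ 25
25 —HB5→ 5^2 —bump→ 6^2 = 36 —(−1)→ 35
35 —HB6→ 5·6 + 5 —bump→ 5·7 + 5 = 40 —(−1)→ 39
39 —HB7→ 5·7 + 4 —bump→ 5·8 + 4 = 44 —(−1)→ 43
43 —HB8→ 5·8 + 3 —bump→ 5·9 + 3 = 48 —(−1)→ 47
47 —HB9→ 5·9 + 2 —bump→ 5·10 + 2 = 52 —(−1)→ 51

ω·5 + 2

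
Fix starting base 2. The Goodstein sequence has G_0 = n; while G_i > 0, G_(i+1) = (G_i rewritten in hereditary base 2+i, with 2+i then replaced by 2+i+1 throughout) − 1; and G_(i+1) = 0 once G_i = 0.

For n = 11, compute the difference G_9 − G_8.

G_0=11  [base 2] 2^(2 + 1) + 2 + 1  →[2↦3]→  3^(3 + 1) + 3 + 1 = 85  −1 ⇒ G_1=84
G_1=84  [base 3] 3^(3 + 1) + 3  →[3↦4]→  4^(4 + 1) + 4 = 1028  −1 ⇒ G_2=1027
G_2=1027  [base 4] 4^(4 + 1) + 3  →[4↦5]→  5^(5 + 1) + 3 = 15628  −1 ⇒ G_3=15627
G_3=15627  [base 5] 5^(5 + 1) + 2  →[5↦6]→  6^(6 + 1) + 2 = 279938  −1 ⇒ G_4=279937
G_4=279937  [base 6] 6^(6 + 1) + 1  →[6↦7]→  7^(7 + 1) + 1 = 5764802  −1 ⇒ G_5=5764801
G_5=5764801  [base 7] 7^(7 + 1)  →[7↦8]→  8^(8 + 1) = 134217728  −1 ⇒ G_6=134217727
G_6=134217727  [base 8] 7·8^8 + 7·8^7 + 7·8^6 + 7·8^5 + 7·8^4 + 7·8^3 + 7·8^2 + 7·8 + 7  →[8↦9]→  7·9^9 + 7·9^7 + 7·9^6 + 7·9^5 + 7·9^4 + 7·9^3 + 7·9^2 + 7·9 + 7 = 2749609303  −1 ⇒ G_7=2749609302
G_7=2749609302  [base 9] 7·9^9 + 7·9^7 + 7·9^6 + 7·9^5 + 7·9^4 + 7·9^3 + 7·9^2 + 7·9 + 6  →[9↦10]→  7·10^10 + 7·10^7 + 7·10^6 + 7·10^5 + 7·10^4 + 7·10^3 + 7·10^2 + 7·10 + 6 = 70077777776  −1 ⇒ G_8=70077777775
G_8=70077777775  [base 10] 7·10^10 + 7·10^7 + 7·10^6 + 7·10^5 + 7·10^4 + 7·10^3 + 7·10^2 + 7·10 + 5  →[10↦11]→  7·11^11 + 7·11^7 + 7·11^6 + 7·11^5 + 7·11^4 + 7·11^3 + 7·11^2 + 7·11 + 5 = 1997331745491  −1 ⇒ G_9=1997331745490

1927253967715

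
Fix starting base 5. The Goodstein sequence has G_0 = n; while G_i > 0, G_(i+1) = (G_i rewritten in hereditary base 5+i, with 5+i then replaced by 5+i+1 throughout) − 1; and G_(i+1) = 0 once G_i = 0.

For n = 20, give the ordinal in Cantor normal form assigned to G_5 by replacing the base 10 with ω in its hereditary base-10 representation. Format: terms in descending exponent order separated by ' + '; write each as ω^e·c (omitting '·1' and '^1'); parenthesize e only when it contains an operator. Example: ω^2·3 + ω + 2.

ω·3 + 1

20 —HB5→ 4·5 —bump→ 4·6 = 24 —(−1)→ 23
23 —HB6→ 3·6 + 5 —bump→ 3·7 + 5 = 26 —(−1)→ 25
25 —HB7→ 3·7 + 4 —bump→ 3·8 + 4 = 28 —(−1)→ 27
27 —HB8→ 3·8 + 3 —bump→ 3·9 + 3 = 30 —(−1)→ 29
29 —HB9→ 3·9 + 2 —bump→ 3·10 + 2 = 32 —(−1)→ 31
31 —HB10→ 3·10 + 1 —bump→ 3·11 + 1 = 34 —(−1)→ 33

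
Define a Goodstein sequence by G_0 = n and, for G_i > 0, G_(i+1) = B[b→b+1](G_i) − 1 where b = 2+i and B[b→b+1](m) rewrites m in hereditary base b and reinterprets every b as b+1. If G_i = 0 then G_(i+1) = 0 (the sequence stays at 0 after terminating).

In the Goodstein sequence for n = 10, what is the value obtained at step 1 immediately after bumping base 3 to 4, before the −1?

1026

10 —HB2→ 2^(2 + 1) + 2 —bump→ 3^(3 + 1) + 3 = 84 —(−1)→ 83
83 —HB3→ 3^(3 + 1) + 2 —bump→ 4^(4 + 1) + 2 = 1026 —(−1)→ 1025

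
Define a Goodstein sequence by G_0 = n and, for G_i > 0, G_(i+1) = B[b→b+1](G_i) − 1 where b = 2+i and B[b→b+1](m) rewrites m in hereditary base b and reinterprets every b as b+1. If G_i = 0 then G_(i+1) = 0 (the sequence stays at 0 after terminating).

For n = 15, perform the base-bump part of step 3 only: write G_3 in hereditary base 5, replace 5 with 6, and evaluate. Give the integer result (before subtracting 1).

G_0=15  [base 2] 2^(2 + 1) + 2^2 + 2 + 1  →[2↦3]→  3^(3 + 1) + 3^3 + 3 + 1 = 112  −1 ⇒ G_1=111
G_1=111  [base 3] 3^(3 + 1) + 3^3 + 3  →[3↦4]→  4^(4 + 1) + 4^4 + 4 = 1284  −1 ⇒ G_2=1283
G_2=1283  [base 4] 4^(4 + 1) + 4^4 + 3  →[4↦5]→  5^(5 + 1) + 5^5 + 3 = 18753  −1 ⇒ G_3=18752
G_3=18752  [base 5] 5^(5 + 1) + 5^5 + 2  →[5↦6]→  6^(6 + 1) + 6^6 + 2 = 326594  −1 ⇒ G_4=326593

326594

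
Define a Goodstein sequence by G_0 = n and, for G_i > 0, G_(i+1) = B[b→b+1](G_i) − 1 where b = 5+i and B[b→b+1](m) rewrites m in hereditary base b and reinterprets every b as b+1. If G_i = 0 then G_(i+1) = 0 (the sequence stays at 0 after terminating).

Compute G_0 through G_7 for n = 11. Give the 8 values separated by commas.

11, 12, 13, 13, 13, 13, 13, 13

G_0=11  [base 5] 2·5 + 1  →[5↦6]→  2·6 + 1 = 13  −1 ⇒ G_1=12
G_1=12  [base 6] 2·6  →[6↦7]→  2·7 = 14  −1 ⇒ G_2=13
G_2=13  [base 7] 7 + 6  →[7↦8]→  8 + 6 = 14  −1 ⇒ G_3=13
G_3=13  [base 8] 8 + 5  →[8↦9]→  9 + 5 = 14  −1 ⇒ G_4=13
G_4=13  [base 9] 9 + 4  →[9↦10]→  10 + 4 = 14  −1 ⇒ G_5=13
G_5=13  [base 10] 10 + 3  →[10↦11]→  11 + 3 = 14  −1 ⇒ G_6=13
G_6=13  [base 11] 11 + 2  →[11↦12]→  12 + 2 = 14  −1 ⇒ G_7=13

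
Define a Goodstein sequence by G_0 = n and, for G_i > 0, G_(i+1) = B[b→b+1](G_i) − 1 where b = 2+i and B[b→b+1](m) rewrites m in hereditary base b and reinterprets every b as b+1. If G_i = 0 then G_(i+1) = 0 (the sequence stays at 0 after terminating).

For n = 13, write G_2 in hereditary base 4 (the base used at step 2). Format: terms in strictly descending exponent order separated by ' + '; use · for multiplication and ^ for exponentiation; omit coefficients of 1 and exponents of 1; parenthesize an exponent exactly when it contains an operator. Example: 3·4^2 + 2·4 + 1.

[0] 13 ≡ 2^(2 + 1) + 2^2 + 1 (base 2). Lift 3: 109. −1: 108.
[1] 108 ≡ 3^(3 + 1) + 3^3 (base 3). Lift 4: 1280. −1: 1279.
[2] 1279 ≡ 4^(4 + 1) + 3·4^3 + 3·4^2 + 3·4 + 3 (base 4). Lift 5: 16093. −1: 16092.

4^(4 + 1) + 3·4^3 + 3·4^2 + 3·4 + 3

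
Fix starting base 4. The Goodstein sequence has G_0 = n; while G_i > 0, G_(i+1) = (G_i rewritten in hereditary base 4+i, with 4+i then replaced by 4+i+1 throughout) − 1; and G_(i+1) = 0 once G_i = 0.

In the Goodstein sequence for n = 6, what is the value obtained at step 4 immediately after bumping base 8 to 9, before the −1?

5

base 4: 6 = 4 + 2; at 5: 5 + 2 = 7; next = 6
base 5: 6 = 5 + 1; at 6: 6 + 1 = 7; next = 6
base 6: 6 = 6; at 7: 7 = 7; next = 6
base 7: 6 = 6; at 8: 6 = 6; next = 5
base 8: 5 = 5; at 9: 5 = 5; next = 4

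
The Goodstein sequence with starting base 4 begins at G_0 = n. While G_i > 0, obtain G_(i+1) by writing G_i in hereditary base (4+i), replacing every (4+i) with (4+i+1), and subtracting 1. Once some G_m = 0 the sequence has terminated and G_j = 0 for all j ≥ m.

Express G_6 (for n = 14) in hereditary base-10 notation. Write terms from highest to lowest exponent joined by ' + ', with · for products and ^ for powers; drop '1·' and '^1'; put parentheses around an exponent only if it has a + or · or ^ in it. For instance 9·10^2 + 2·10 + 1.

G_0 = 14. HB_4(14) = 3·4 + 2. Bump = 17. G_1 = 16.
G_1 = 16. HB_5(16) = 3·5 + 1. Bump = 19. G_2 = 18.
G_2 = 18. HB_6(18) = 3·6. Bump = 21. G_3 = 20.
G_3 = 20. HB_7(20) = 2·7 + 6. Bump = 22. G_4 = 21.
G_4 = 21. HB_8(21) = 2·8 + 5. Bump = 23. G_5 = 22.
G_5 = 22. HB_9(22) = 2·9 + 4. Bump = 24. G_6 = 23.
G_6 = 23. HB_10(23) = 2·10 + 3. Bump = 25. G_7 = 24.

2·10 + 3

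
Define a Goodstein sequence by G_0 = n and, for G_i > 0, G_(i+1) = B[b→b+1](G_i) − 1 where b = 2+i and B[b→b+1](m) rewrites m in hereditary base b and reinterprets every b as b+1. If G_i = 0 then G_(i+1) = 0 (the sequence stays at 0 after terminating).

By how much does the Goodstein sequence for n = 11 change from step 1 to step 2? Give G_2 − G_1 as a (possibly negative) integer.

11 —HB2→ 2^(2 + 1) + 2 + 1 —bump→ 3^(3 + 1) + 3 + 1 = 85 —(−1)→ 84
84 —HB3→ 3^(3 + 1) + 3 —bump→ 4^(4 + 1) + 4 = 1028 —(−1)→ 1027

943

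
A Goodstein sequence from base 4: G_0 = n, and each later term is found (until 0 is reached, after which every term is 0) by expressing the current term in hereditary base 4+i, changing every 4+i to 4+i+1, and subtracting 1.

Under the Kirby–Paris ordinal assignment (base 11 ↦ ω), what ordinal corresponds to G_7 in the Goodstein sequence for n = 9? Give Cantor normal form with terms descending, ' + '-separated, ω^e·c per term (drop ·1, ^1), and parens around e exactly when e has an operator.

i=0: 9 = 2·4 + 1 (b=4); 4→5: 2·5 + 1 = 11; 11−1 = 10
i=1: 10 = 2·5 (b=5); 5→6: 2·6 = 12; 12−1 = 11
i=2: 11 = 6 + 5 (b=6); 6→7: 7 + 5 = 12; 12−1 = 11
i=3: 11 = 7 + 4 (b=7); 7→8: 8 + 4 = 12; 12−1 = 11
i=4: 11 = 8 + 3 (b=8); 8→9: 9 + 3 = 12; 12−1 = 11
i=5: 11 = 9 + 2 (b=9); 9→10: 10 + 2 = 12; 12−1 = 11
i=6: 11 = 10 + 1 (b=10); 10→11: 11 + 1 = 12; 12−1 = 11

ω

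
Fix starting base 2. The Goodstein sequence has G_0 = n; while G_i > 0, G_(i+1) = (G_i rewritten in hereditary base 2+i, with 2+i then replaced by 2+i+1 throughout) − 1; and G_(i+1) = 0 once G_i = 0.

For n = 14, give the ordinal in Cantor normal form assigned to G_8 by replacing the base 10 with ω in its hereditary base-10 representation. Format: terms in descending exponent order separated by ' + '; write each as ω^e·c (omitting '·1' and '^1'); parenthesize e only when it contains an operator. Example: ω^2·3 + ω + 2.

G_0=14  [base 2] 2^(2 + 1) + 2^2 + 2  →[2↦3]→  3^(3 + 1) + 3^3 + 3 = 111  −1 ⇒ G_1=110
G_1=110  [base 3] 3^(3 + 1) + 3^3 + 2  →[3↦4]→  4^(4 + 1) + 4^4 + 2 = 1282  −1 ⇒ G_2=1281
G_2=1281  [base 4] 4^(4 + 1) + 4^4 + 1  →[4↦5]→  5^(5 + 1) + 5^5 + 1 = 18751  −1 ⇒ G_3=18750
G_3=18750  [base 5] 5^(5 + 1) + 5^5  →[5↦6]→  6^(6 + 1) + 6^6 = 326592  −1 ⇒ G_4=326591
G_4=326591  [base 6] 6^(6 + 1) + 5·6^5 + 5·6^4 + 5·6^3 + 5·6^2 + 5·6 + 5  →[6↦7]→  7^(7 + 1) + 5·7^5 + 5·7^4 + 5·7^3 + 5·7^2 + 5·7 + 5 = 5862841  −1 ⇒ G_5=5862840
G_5=5862840  [base 7] 7^(7 + 1) + 5·7^5 + 5·7^4 + 5·7^3 + 5·7^2 + 5·7 + 4  →[7↦8]→  8^(8 + 1) + 5·8^5 + 5·8^4 + 5·8^3 + 5·8^2 + 5·8 + 4 = 134404972  −1 ⇒ G_6=134404971
G_6=134404971  [base 8] 8^(8 + 1) + 5·8^5 + 5·8^4 + 5·8^3 + 5·8^2 + 5·8 + 3  →[8↦9]→  9^(9 + 1) + 5·9^5 + 5·9^4 + 5·9^3 + 5·9^2 + 5·9 + 3 = 3487116549  −1 ⇒ G_7=3487116548
G_7=3487116548  [base 9] 9^(9 + 1) + 5·9^5 + 5·9^4 + 5·9^3 + 5·9^2 + 5·9 + 2  →[9↦10]→  10^(10 + 1) + 5·10^5 + 5·10^4 + 5·10^3 + 5·10^2 + 5·10 + 2 = 100000555552  −1 ⇒ G_8=100000555551
G_8=100000555551  [base 10] 10^(10 + 1) + 5·10^5 + 5·10^4 + 5·10^3 + 5·10^2 + 5·10 + 1  →[10↦11]→  11^(11 + 1) + 5·11^5 + 5·11^4 + 5·11^3 + 5·11^2 + 5·11 + 1 = 3138429262497  −1 ⇒ G_9=3138429262496

ω^(ω + 1) + ω^5·5 + ω^4·5 + ω^3·5 + ω^2·5 + ω·5 + 1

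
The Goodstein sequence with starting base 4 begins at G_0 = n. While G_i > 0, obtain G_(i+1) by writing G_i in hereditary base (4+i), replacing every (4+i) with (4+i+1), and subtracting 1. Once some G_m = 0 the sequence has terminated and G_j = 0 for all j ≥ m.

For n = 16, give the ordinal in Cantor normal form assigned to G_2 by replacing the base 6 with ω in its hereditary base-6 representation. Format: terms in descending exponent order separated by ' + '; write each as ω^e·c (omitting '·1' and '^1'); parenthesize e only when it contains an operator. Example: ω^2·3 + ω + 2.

(0) 16|_4 = 4^2 ↦ 5^2|_5 = 25 ⇒ 24
(1) 24|_5 = 4·5 + 4 ↦ 4·6 + 4|_6 = 28 ⇒ 27

ω·4 + 3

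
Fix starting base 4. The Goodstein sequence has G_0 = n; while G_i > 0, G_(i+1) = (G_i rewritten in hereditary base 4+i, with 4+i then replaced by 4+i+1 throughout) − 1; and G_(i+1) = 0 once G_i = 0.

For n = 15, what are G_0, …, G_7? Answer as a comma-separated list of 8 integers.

base 4: 15 = 3·4 + 3; at 5: 3·5 + 3 = 18; next = 17
base 5: 17 = 3·5 + 2; at 6: 3·6 + 2 = 20; next = 19
base 6: 19 = 3·6 + 1; at 7: 3·7 + 1 = 22; next = 21
base 7: 21 = 3·7; at 8: 3·8 = 24; next = 23
base 8: 23 = 2·8 + 7; at 9: 2·9 + 7 = 25; next = 24
base 9: 24 = 2·9 + 6; at 10: 2·10 + 6 = 26; next = 25
base 10: 25 = 2·10 + 5; at 11: 2·11 + 5 = 27; next = 26

15, 17, 19, 21, 23, 24, 25, 26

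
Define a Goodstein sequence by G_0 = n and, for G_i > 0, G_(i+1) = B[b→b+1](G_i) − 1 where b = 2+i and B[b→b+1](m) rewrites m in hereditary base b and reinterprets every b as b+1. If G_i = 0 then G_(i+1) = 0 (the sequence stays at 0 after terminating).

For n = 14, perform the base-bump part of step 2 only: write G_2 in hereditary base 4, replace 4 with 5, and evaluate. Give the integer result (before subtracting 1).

step 0: 14 = 2^(2 + 1) + 2^2 + 2; sub 3 for 2: 3^(3 + 1) + 3^3 + 3; = 111; G_1 = 111−1 = 110
step 1: 110 = 3^(3 + 1) + 3^3 + 2; sub 4 for 3: 4^(4 + 1) + 4^4 + 2; = 1282; G_2 = 1282−1 = 1281
step 2: 1281 = 4^(4 + 1) + 4^4 + 1; sub 5 for 4: 5^(5 + 1) + 5^5 + 1; = 18751; G_3 = 18751−1 = 18750

18751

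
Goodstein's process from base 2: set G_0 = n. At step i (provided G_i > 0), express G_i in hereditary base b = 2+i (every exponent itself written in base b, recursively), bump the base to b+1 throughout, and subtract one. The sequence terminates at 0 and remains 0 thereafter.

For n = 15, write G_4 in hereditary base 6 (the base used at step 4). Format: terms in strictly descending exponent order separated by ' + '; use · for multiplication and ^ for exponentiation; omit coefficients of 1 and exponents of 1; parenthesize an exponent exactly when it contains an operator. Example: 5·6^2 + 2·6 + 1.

[0] 15 ≡ 2^(2 + 1) + 2^2 + 2 + 1 (base 2). Lift 3: 112. −1: 111.
[1] 111 ≡ 3^(3 + 1) + 3^3 + 3 (base 3). Lift 4: 1284. −1: 1283.
[2] 1283 ≡ 4^(4 + 1) + 4^4 + 3 (base 4). Lift 5: 18753. −1: 18752.
[3] 18752 ≡ 5^(5 + 1) + 5^5 + 2 (base 5). Lift 6: 326594. −1: 326593.
[4] 326593 ≡ 6^(6 + 1) + 6^6 + 1 (base 6). Lift 7: 6588345. −1: 6588344.

6^(6 + 1) + 6^6 + 1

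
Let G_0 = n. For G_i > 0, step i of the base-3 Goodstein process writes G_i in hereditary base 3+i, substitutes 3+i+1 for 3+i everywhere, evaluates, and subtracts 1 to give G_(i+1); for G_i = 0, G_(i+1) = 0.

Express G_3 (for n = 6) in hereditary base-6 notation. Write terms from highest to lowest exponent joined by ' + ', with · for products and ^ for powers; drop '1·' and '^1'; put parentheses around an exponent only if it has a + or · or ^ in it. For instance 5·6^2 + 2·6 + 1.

6 + 1

(0) 6|_3 = 2·3 ↦ 2·4|_4 = 8 ⇒ 7
(1) 7|_4 = 4 + 3 ↦ 5 + 3|_5 = 8 ⇒ 7
(2) 7|_5 = 5 + 2 ↦ 6 + 2|_6 = 8 ⇒ 7
(3) 7|_6 = 6 + 1 ↦ 7 + 1|_7 = 8 ⇒ 7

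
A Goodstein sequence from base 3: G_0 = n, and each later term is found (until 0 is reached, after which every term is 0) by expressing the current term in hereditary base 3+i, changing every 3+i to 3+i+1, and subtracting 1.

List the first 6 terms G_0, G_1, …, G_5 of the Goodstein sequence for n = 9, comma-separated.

9, 15, 17, 19, 21, 23

[0] 9 ≡ 3^2 (base 3). Lift 4: 16. −1: 15.
[1] 15 ≡ 3·4 + 3 (base 4). Lift 5: 18. −1: 17.
[2] 17 ≡ 3·5 + 2 (base 5). Lift 6: 20. −1: 19.
[3] 19 ≡ 3·6 + 1 (base 6). Lift 7: 22. −1: 21.
[4] 21 ≡ 3·7 (base 7). Lift 8: 24. −1: 23.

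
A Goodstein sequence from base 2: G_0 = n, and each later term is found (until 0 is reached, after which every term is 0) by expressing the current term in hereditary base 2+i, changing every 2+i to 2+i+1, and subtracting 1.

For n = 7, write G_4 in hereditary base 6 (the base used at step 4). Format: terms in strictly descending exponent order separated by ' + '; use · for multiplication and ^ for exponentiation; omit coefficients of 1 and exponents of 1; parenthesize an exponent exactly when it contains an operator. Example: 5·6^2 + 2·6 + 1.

7 —HB2→ 2^2 + 2 + 1 —bump→ 3^3 + 3 + 1 = 31 —(−1)→ 30
30 —HB3→ 3^3 + 3 —bump→ 4^4 + 4 = 260 —(−1)→ 259
259 —HB4→ 4^4 + 3 —bump→ 5^5 + 3 = 3128 —(−1)→ 3127
3127 —HB5→ 5^5 + 2 —bump→ 6^6 + 2 = 46658 —(−1)→ 46657
46657 —HB6→ 6^6 + 1 —bump→ 7^7 + 1 = 823544 —(−1)→ 823543

6^6 + 1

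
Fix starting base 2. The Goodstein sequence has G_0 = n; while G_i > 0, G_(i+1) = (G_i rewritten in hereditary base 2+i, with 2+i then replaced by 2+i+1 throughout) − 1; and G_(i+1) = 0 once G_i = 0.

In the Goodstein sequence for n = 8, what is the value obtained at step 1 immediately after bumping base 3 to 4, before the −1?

554

step 0: 8 = 2^(2 + 1); sub 3 for 2: 3^(3 + 1); = 81; G_1 = 81−1 = 80
step 1: 80 = 2·3^3 + 2·3^2 + 2·3 + 2; sub 4 for 3: 2·4^4 + 2·4^2 + 2·4 + 2; = 554; G_2 = 554−1 = 553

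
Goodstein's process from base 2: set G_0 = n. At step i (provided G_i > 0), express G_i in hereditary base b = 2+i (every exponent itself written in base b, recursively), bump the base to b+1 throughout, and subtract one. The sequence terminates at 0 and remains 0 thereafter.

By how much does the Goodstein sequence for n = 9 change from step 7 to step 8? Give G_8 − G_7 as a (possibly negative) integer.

G_0=9  [base 2] 2^(2 + 1) + 1  →[2↦3]→  3^(3 + 1) + 1 = 82  −1 ⇒ G_1=81
G_1=81  [base 3] 3^(3 + 1)  →[3↦4]→  4^(4 + 1) = 1024  −1 ⇒ G_2=1023
G_2=1023  [base 4] 3·4^4 + 3·4^3 + 3·4^2 + 3·4 + 3  →[4↦5]→  3·5^5 + 3·5^3 + 3·5^2 + 3·5 + 3 = 9843  −1 ⇒ G_3=9842
G_3=9842  [base 5] 3·5^5 + 3·5^3 + 3·5^2 + 3·5 + 2  →[5↦6]→  3·6^6 + 3·6^3 + 3·6^2 + 3·6 + 2 = 140744  −1 ⇒ G_4=140743
G_4=140743  [base 6] 3·6^6 + 3·6^3 + 3·6^2 + 3·6 + 1  →[6↦7]→  3·7^7 + 3·7^3 + 3·7^2 + 3·7 + 1 = 2471827  −1 ⇒ G_5=2471826
G_5=2471826  [base 7] 3·7^7 + 3·7^3 + 3·7^2 + 3·7  →[7↦8]→  3·8^8 + 3·8^3 + 3·8^2 + 3·8 = 50333400  −1 ⇒ G_6=50333399
G_6=50333399  [base 8] 3·8^8 + 3·8^3 + 3·8^2 + 2·8 + 7  →[8↦9]→  3·9^9 + 3·9^3 + 3·9^2 + 2·9 + 7 = 1162263922  −1 ⇒ G_7=1162263921
G_7=1162263921  [base 9] 3·9^9 + 3·9^3 + 3·9^2 + 2·9 + 6  →[9↦10]→  3·10^10 + 3·10^3 + 3·10^2 + 2·10 + 6 = 30000003326  −1 ⇒ G_8=30000003325

28837739404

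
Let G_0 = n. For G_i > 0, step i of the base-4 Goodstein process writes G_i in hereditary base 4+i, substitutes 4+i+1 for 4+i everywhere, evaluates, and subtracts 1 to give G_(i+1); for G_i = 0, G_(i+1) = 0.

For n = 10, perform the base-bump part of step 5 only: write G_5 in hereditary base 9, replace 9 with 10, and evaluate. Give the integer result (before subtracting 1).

base 4: 10 = 2·4 + 2; at 5: 2·5 + 2 = 12; next = 11
base 5: 11 = 2·5 + 1; at 6: 2·6 + 1 = 13; next = 12
base 6: 12 = 2·6; at 7: 2·7 = 14; next = 13
base 7: 13 = 7 + 6; at 8: 8 + 6 = 14; next = 13
base 8: 13 = 8 + 5; at 9: 9 + 5 = 14; next = 13
base 9: 13 = 9 + 4; at 10: 10 + 4 = 14; next = 13

14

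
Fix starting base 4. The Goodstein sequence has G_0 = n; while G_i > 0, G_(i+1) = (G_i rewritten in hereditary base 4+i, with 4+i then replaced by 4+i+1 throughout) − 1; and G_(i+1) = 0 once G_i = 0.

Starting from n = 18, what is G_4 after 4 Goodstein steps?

53

18 —HB4→ 4^2 + 2 —bump→ 5^2 + 2 = 27 —(−1)→ 26
26 —HB5→ 5^2 + 1 —bump→ 6^2 + 1 = 37 —(−1)→ 36
36 —HB6→ 6^2 —bump→ 7^2 = 49 —(−1)→ 48
48 —HB7→ 6·7 + 6 —bump→ 6·8 + 6 = 54 —(−1)→ 53
53 —HB8→ 6·8 + 5 —bump→ 6·9 + 5 = 59 —(−1)→ 58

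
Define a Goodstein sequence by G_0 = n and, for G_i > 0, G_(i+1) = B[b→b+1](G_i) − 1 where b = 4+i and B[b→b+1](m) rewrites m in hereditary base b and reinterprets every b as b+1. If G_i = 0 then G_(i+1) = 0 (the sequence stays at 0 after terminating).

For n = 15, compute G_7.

step 0: 15 = 3·4 + 3; sub 5 for 4: 3·5 + 3; = 18; G_1 = 18−1 = 17
step 1: 17 = 3·5 + 2; sub 6 for 5: 3·6 + 2; = 20; G_2 = 20−1 = 19
step 2: 19 = 3·6 + 1; sub 7 for 6: 3·7 + 1; = 22; G_3 = 22−1 = 21
step 3: 21 = 3·7; sub 8 for 7: 3·8; = 24; G_4 = 24−1 = 23
step 4: 23 = 2·8 + 7; sub 9 for 8: 2·9 + 7; = 25; G_5 = 25−1 = 24
step 5: 24 = 2·9 + 6; sub 10 for 9: 2·10 + 6; = 26; G_6 = 26−1 = 25
step 6: 25 = 2·10 + 5; sub 11 for 10: 2·11 + 5; = 27; G_7 = 27−1 = 26

26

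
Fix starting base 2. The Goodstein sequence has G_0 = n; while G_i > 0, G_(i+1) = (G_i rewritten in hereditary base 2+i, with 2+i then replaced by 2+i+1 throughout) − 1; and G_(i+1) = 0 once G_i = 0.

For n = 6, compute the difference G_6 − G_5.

89204

6 —HB2→ 2^2 + 2 —bump→ 3^3 + 3 = 30 —(−1)→ 29
29 —HB3→ 3^3 + 2 —bump→ 4^4 + 2 = 258 —(−1)→ 257
257 —HB4→ 4^4 + 1 —bump→ 5^5 + 1 = 3126 —(−1)→ 3125
3125 —HB5→ 5^5 —bump→ 6^6 = 46656 —(−1)→ 46655
46655 —HB6→ 5·6^5 + 5·6^4 + 5·6^3 + 5·6^2 + 5·6 + 5 —bump→ 5·7^5 + 5·7^4 + 5·7^3 + 5·7^2 + 5·7 + 5 = 98040 —(−1)→ 98039
98039 —HB7→ 5·7^5 + 5·7^4 + 5·7^3 + 5·7^2 + 5·7 + 4 —bump→ 5·8^5 + 5·8^4 + 5·8^3 + 5·8^2 + 5·8 + 4 = 187244 —(−1)→ 187243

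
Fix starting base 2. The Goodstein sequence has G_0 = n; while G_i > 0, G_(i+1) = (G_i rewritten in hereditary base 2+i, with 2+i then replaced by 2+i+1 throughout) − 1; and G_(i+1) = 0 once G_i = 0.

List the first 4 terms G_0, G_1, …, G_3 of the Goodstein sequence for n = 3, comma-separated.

G_0 = 3. HB_2(3) = 2 + 1. Bump = 4. G_1 = 3.
G_1 = 3. HB_3(3) = 3. Bump = 4. G_2 = 3.
G_2 = 3. HB_4(3) = 3. Bump = 3. G_3 = 2.

3, 3, 3, 2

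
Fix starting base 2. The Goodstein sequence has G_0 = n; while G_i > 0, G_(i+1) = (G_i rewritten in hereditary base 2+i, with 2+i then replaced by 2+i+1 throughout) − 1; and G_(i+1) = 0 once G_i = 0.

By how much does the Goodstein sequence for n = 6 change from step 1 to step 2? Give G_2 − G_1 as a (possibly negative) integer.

base 2: 6 = 2^2 + 2; at 3: 3^3 + 3 = 30; next = 29
base 3: 29 = 3^3 + 2; at 4: 4^4 + 2 = 258; next = 257

228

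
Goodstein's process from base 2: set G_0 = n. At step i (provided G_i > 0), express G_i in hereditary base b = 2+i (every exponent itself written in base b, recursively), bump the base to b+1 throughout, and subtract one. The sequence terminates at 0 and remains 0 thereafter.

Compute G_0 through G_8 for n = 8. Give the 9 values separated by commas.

G_0 = 8. HB_2(8) = 2^(2 + 1). Bump = 81. G_1 = 80.
G_1 = 80. HB_3(80) = 2·3^3 + 2·3^2 + 2·3 + 2. Bump = 554. G_2 = 553.
G_2 = 553. HB_4(553) = 2·4^4 + 2·4^2 + 2·4 + 1. Bump = 6311. G_3 = 6310.
G_3 = 6310. HB_5(6310) = 2·5^5 + 2·5^2 + 2·5. Bump = 93396. G_4 = 93395.
G_4 = 93395. HB_6(93395) = 2·6^6 + 2·6^2 + 6 + 5. Bump = 1647196. G_5 = 1647195.
G_5 = 1647195. HB_7(1647195) = 2·7^7 + 2·7^2 + 7 + 4. Bump = 33554572. G_6 = 33554571.
G_6 = 33554571. HB_8(33554571) = 2·8^8 + 2·8^2 + 8 + 3. Bump = 774841152. G_7 = 774841151.
G_7 = 774841151. HB_9(774841151) = 2·9^9 + 2·9^2 + 9 + 2. Bump = 20000000212. G_8 = 20000000211.

8, 80, 553, 6310, 93395, 1647195, 33554571, 774841151, 20000000211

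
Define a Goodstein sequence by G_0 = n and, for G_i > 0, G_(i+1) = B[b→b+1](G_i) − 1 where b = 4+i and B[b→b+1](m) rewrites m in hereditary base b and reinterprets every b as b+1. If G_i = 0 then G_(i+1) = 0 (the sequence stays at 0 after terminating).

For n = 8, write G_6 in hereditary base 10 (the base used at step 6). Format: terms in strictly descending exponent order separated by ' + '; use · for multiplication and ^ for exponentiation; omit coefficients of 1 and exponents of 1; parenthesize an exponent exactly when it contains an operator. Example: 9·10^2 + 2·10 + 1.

9

base 4: 8 = 2·4; at 5: 2·5 = 10; next = 9
base 5: 9 = 5 + 4; at 6: 6 + 4 = 10; next = 9
base 6: 9 = 6 + 3; at 7: 7 + 3 = 10; next = 9
base 7: 9 = 7 + 2; at 8: 8 + 2 = 10; next = 9
base 8: 9 = 8 + 1; at 9: 9 + 1 = 10; next = 9
base 9: 9 = 9; at 10: 10 = 10; next = 9
base 10: 9 = 9; at 11: 9 = 9; next = 8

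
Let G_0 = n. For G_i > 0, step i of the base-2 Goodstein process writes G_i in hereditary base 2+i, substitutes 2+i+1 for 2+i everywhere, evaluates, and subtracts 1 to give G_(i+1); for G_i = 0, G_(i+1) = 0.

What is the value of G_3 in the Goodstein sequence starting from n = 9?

9842

i=0: 9 = 2^(2 + 1) + 1 (b=2); 2→3: 3^(3 + 1) + 1 = 82; 82−1 = 81
i=1: 81 = 3^(3 + 1) (b=3); 3→4: 4^(4 + 1) = 1024; 1024−1 = 1023
i=2: 1023 = 3·4^4 + 3·4^3 + 3·4^2 + 3·4 + 3 (b=4); 4→5: 3·5^5 + 3·5^3 + 3·5^2 + 3·5 + 3 = 9843; 9843−1 = 9842
i=3: 9842 = 3·5^5 + 3·5^3 + 3·5^2 + 3·5 + 2 (b=5); 5→6: 3·6^6 + 3·6^3 + 3·6^2 + 3·6 + 2 = 140744; 140744−1 = 140743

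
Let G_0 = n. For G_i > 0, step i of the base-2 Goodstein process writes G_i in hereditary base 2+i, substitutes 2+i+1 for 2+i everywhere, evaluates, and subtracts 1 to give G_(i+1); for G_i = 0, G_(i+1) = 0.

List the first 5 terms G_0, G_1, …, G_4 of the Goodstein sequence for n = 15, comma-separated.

[0] 15 ≡ 2^(2 + 1) + 2^2 + 2 + 1 (base 2). Lift 3: 112. −1: 111.
[1] 111 ≡ 3^(3 + 1) + 3^3 + 3 (base 3). Lift 4: 1284. −1: 1283.
[2] 1283 ≡ 4^(4 + 1) + 4^4 + 3 (base 4). Lift 5: 18753. −1: 18752.
[3] 18752 ≡ 5^(5 + 1) + 5^5 + 2 (base 5). Lift 6: 326594. −1: 326593.

15, 111, 1283, 18752, 326593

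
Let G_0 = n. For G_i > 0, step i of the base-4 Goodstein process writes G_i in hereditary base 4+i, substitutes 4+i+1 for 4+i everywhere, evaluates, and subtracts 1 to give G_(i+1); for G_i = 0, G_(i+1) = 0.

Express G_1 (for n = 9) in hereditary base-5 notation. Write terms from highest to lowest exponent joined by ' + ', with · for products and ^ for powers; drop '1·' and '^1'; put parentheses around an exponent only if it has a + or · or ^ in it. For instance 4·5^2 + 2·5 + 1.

2·5

base 4: 9 = 2·4 + 1; at 5: 2·5 + 1 = 11; next = 10
base 5: 10 = 2·5; at 6: 2·6 = 12; next = 11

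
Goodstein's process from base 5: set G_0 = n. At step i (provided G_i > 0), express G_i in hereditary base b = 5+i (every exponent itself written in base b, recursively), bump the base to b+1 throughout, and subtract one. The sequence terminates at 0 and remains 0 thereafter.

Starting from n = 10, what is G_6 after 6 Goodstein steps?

i=0: 10 = 2·5 (b=5); 5→6: 2·6 = 12; 12−1 = 11
i=1: 11 = 6 + 5 (b=6); 6→7: 7 + 5 = 12; 12−1 = 11
i=2: 11 = 7 + 4 (b=7); 7→8: 8 + 4 = 12; 12−1 = 11
i=3: 11 = 8 + 3 (b=8); 8→9: 9 + 3 = 12; 12−1 = 11
i=4: 11 = 9 + 2 (b=9); 9→10: 10 + 2 = 12; 12−1 = 11
i=5: 11 = 10 + 1 (b=10); 10→11: 11 + 1 = 12; 12−1 = 11
i=6: 11 = 11 (b=11); 11→12: 12 = 12; 12−1 = 11

11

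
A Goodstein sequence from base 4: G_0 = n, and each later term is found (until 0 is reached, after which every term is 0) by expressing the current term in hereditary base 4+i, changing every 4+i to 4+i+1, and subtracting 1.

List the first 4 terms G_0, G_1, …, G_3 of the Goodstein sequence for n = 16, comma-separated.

16, 24, 27, 30

16 —HB4→ 4^2 —bump→ 5^2 = 25 —(−1)→ 24
24 —HB5→ 4·5 + 4 —bump→ 4·6 + 4 = 28 —(−1)→ 27
27 —HB6→ 4·6 + 3 —bump→ 4·7 + 3 = 31 —(−1)→ 30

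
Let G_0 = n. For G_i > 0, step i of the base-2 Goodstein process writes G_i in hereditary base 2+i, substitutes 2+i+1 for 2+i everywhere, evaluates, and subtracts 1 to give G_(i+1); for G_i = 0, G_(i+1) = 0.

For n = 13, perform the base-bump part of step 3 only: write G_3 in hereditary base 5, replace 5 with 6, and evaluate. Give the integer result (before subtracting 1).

280712

13 —HB2→ 2^(2 + 1) + 2^2 + 1 —bump→ 3^(3 + 1) + 3^3 + 1 = 109 —(−1)→ 108
108 —HB3→ 3^(3 + 1) + 3^3 —bump→ 4^(4 + 1) + 4^4 = 1280 —(−1)→ 1279
1279 —HB4→ 4^(4 + 1) + 3·4^3 + 3·4^2 + 3·4 + 3 —bump→ 5^(5 + 1) + 3·5^3 + 3·5^2 + 3·5 + 3 = 16093 —(−1)→ 16092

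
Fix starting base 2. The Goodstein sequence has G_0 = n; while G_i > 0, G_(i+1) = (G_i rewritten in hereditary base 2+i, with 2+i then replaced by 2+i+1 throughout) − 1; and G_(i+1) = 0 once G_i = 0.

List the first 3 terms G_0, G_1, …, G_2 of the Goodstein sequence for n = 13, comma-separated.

13, 108, 1279

G_0 = 13. HB_2(13) = 2^(2 + 1) + 2^2 + 1. Bump = 109. G_1 = 108.
G_1 = 108. HB_3(108) = 3^(3 + 1) + 3^3. Bump = 1280. G_2 = 1279.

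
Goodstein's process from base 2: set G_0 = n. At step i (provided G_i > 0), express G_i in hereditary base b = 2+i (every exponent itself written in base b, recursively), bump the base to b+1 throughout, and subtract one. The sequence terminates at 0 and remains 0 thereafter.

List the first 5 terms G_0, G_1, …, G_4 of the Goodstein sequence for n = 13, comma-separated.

i=0: 13 = 2^(2 + 1) + 2^2 + 1 (b=2); 2→3: 3^(3 + 1) + 3^3 + 1 = 109; 109−1 = 108
i=1: 108 = 3^(3 + 1) + 3^3 (b=3); 3→4: 4^(4 + 1) + 4^4 = 1280; 1280−1 = 1279
i=2: 1279 = 4^(4 + 1) + 3·4^3 + 3·4^2 + 3·4 + 3 (b=4); 4→5: 5^(5 + 1) + 3·5^3 + 3·5^2 + 3·5 + 3 = 16093; 16093−1 = 16092
i=3: 16092 = 5^(5 + 1) + 3·5^3 + 3·5^2 + 3·5 + 2 (b=5); 5→6: 6^(6 + 1) + 3·6^3 + 3·6^2 + 3·6 + 2 = 280712; 280712−1 = 280711

13, 108, 1279, 16092, 280711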